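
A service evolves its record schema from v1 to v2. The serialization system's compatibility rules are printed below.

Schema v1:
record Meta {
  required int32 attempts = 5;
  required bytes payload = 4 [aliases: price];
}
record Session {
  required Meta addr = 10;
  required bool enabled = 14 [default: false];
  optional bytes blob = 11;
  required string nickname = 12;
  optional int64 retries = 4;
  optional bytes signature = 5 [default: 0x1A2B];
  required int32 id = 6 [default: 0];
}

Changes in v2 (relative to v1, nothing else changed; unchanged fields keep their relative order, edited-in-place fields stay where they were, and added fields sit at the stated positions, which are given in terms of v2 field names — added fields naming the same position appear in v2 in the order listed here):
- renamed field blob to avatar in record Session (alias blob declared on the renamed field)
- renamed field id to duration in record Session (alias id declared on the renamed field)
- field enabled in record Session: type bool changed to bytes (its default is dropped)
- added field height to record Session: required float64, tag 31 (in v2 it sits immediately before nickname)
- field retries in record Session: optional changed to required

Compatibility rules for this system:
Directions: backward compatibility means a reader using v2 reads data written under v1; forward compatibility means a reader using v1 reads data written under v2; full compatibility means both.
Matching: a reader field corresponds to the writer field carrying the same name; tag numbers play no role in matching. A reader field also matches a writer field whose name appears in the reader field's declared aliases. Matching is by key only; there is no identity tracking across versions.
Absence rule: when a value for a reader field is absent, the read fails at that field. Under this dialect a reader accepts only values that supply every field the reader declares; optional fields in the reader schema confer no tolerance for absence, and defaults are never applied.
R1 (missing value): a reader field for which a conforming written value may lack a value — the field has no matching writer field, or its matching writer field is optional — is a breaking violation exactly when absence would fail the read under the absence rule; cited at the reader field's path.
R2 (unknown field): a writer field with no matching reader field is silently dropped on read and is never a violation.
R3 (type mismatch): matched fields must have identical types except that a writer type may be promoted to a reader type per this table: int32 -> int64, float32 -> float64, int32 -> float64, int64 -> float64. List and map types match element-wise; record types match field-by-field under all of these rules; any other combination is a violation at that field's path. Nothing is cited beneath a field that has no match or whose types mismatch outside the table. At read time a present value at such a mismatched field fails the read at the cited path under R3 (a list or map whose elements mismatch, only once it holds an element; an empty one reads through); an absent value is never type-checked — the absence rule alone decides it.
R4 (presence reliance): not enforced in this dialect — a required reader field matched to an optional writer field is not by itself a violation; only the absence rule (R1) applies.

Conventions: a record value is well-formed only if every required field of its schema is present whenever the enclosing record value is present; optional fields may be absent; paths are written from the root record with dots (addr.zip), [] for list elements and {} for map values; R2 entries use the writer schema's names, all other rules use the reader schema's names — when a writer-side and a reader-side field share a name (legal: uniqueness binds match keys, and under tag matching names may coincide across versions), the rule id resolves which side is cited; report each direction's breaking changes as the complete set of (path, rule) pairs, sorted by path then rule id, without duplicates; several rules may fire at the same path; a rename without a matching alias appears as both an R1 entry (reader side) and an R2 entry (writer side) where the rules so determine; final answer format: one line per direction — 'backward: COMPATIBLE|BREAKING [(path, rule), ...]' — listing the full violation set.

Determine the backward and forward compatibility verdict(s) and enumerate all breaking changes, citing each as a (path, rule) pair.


the writer's type comes first in each Session pair
backward analysis of Session with v2 as reader and v1 as writer:
  Meta -> Meta, writer required: addr aligns to addr
  bool -> bytes, writer required: enabled aligns to enabled
  bytes -> bytes, writer optional: avatar aligns to blob
  height: no writer match
  string -> string, writer required: nickname aligns to nickname
  int64 -> int64, writer optional: retries aligns to retries
  bytes -> bytes, writer optional: signature aligns to signature
  int32 -> int32, writer required: duration aligns to id
  int32 -> int32, writer required: addr.attempts aligns to addr.attempts
  bytes -> bytes, writer required: addr.payload aligns to addr.payload
  R1 fires at avatar
  R3 fires at enabled
  R1 fires at height
  R1 fires at retries
  R1 fires at signature
  backward on Session therefore BREAKING (5)
forward analysis of Session with v1 as reader and v2 as writer:
  Meta -> Meta, writer required: addr aligns to addr
  bytes -> bool, writer required: enabled aligns to enabled
  blob: no writer match
  string -> string, writer required: nickname aligns to nickname
  int64 -> int64, writer required: retries aligns to retries
  bytes -> bytes, writer optional: signature aligns to signature
  id: no writer match
  avatar (writer side), unknown to reader
  height (writer side), unknown to reader
  duration (writer side), unknown to reader
  int32 -> int32, writer required: addr.attempts aligns to addr.attempts
  bytes -> bytes, writer required: addr.payload aligns to addr.payload
  R1 fires at blob
  R3 fires at enabled
  R1 fires at id
  R1 fires at signature
  forward on Session therefore BREAKING (4)

backward: BREAKING [(avatar, R1), (enabled, R3), (height, R1), (retries, R1), (signature, R1)]; forward: BREAKING [(blob, R1), (enabled, R3), (id, R1), (signature, R1)]


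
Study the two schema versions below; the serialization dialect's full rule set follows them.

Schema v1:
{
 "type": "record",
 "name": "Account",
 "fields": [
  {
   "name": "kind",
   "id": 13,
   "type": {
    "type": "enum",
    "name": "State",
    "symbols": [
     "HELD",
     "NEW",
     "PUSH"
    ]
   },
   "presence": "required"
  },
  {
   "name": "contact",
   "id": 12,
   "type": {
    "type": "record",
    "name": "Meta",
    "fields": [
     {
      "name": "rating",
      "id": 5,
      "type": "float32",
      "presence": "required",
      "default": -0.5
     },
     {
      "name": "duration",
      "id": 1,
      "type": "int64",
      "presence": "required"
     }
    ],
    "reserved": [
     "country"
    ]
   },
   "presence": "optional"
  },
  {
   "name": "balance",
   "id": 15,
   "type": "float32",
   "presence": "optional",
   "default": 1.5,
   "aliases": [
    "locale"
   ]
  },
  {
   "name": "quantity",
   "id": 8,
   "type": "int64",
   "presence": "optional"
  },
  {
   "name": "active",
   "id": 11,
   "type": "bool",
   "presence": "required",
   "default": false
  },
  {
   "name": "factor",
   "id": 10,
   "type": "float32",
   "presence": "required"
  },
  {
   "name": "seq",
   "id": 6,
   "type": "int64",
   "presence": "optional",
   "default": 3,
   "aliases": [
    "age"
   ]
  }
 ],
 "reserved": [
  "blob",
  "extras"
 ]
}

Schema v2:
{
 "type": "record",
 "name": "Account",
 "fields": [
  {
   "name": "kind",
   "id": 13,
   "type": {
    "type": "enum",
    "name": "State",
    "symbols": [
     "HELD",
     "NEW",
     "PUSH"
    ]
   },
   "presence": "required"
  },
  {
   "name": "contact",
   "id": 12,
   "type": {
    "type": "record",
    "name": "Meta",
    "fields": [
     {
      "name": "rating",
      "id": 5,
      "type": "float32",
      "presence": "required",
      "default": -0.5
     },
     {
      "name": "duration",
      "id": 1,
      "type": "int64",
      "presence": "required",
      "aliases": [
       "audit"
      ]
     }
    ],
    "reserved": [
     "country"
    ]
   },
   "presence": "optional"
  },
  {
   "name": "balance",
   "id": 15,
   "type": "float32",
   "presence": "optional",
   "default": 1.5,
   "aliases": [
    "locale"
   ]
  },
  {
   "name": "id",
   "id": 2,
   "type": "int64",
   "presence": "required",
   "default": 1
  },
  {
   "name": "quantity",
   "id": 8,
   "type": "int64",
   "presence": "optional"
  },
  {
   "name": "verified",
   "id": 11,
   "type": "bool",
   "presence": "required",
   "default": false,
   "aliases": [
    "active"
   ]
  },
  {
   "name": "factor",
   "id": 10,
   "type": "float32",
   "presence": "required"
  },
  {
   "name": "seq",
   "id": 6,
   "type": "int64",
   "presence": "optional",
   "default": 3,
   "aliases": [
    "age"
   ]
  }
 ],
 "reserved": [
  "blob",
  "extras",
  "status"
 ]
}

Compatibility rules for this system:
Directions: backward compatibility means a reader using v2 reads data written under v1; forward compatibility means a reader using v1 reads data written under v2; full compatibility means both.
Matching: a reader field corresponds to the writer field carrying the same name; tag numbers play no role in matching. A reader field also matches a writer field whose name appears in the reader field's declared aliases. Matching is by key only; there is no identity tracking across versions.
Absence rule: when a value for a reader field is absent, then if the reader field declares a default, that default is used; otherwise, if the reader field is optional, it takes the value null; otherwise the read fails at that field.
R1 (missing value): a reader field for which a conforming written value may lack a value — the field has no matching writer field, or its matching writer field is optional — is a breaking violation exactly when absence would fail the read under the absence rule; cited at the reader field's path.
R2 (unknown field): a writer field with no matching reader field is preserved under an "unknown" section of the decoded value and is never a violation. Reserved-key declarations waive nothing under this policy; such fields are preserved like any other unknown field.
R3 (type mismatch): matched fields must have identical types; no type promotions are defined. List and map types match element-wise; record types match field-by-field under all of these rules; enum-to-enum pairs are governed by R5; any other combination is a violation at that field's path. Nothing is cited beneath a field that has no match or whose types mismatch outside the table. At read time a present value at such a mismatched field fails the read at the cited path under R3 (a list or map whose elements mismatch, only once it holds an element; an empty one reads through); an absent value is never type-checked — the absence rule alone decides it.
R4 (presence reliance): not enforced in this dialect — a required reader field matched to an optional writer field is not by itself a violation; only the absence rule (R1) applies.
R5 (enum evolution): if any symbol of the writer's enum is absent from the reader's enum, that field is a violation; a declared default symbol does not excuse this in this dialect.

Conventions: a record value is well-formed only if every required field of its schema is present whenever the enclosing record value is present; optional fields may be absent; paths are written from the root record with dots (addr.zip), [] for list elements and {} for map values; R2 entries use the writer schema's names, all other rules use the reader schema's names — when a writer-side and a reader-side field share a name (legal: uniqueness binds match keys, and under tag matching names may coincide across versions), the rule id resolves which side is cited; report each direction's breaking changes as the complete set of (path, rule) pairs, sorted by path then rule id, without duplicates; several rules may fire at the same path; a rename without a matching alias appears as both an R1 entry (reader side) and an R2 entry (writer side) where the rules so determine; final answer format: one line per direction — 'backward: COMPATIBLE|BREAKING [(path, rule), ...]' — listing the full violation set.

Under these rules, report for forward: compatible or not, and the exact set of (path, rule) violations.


forward: COMPATIBLE []

arrows below run writer -> reader for Account
forward for Account (reader v1, writer v2):
  kind: paired with writer kind (State -> State; writer required)
  contact: paired with writer contact (Meta -> Meta; writer optional)
  balance: paired with writer balance (float32 -> float32; writer optional)
  quantity: paired with writer quantity (int64 -> int64; writer optional)
  no writer field matches reader active
  factor: paired with writer factor (float32 -> float32; writer required)
  seq: paired with writer seq (int64 -> int64; writer optional)
  leftover writer field: id
  leftover writer field: verified
  contact.rating: paired with writer contact.rating (float32 -> float32; writer required)
  contact.duration: paired with writer contact.duration (int64 -> int64; writer required)
  => forward: COMPATIBLE
ruling out the remaining Account differences:
  renamed field active to verified in record Account (alias active declared on the renamed field) -> fires no rule on Account, leaving the asked answer as it is
  added field id to record Account: required int64, tag 2, default 1 (in v2 it sits immediately before quantity) -> fires no rule on Account, leaving the asked answer as it is


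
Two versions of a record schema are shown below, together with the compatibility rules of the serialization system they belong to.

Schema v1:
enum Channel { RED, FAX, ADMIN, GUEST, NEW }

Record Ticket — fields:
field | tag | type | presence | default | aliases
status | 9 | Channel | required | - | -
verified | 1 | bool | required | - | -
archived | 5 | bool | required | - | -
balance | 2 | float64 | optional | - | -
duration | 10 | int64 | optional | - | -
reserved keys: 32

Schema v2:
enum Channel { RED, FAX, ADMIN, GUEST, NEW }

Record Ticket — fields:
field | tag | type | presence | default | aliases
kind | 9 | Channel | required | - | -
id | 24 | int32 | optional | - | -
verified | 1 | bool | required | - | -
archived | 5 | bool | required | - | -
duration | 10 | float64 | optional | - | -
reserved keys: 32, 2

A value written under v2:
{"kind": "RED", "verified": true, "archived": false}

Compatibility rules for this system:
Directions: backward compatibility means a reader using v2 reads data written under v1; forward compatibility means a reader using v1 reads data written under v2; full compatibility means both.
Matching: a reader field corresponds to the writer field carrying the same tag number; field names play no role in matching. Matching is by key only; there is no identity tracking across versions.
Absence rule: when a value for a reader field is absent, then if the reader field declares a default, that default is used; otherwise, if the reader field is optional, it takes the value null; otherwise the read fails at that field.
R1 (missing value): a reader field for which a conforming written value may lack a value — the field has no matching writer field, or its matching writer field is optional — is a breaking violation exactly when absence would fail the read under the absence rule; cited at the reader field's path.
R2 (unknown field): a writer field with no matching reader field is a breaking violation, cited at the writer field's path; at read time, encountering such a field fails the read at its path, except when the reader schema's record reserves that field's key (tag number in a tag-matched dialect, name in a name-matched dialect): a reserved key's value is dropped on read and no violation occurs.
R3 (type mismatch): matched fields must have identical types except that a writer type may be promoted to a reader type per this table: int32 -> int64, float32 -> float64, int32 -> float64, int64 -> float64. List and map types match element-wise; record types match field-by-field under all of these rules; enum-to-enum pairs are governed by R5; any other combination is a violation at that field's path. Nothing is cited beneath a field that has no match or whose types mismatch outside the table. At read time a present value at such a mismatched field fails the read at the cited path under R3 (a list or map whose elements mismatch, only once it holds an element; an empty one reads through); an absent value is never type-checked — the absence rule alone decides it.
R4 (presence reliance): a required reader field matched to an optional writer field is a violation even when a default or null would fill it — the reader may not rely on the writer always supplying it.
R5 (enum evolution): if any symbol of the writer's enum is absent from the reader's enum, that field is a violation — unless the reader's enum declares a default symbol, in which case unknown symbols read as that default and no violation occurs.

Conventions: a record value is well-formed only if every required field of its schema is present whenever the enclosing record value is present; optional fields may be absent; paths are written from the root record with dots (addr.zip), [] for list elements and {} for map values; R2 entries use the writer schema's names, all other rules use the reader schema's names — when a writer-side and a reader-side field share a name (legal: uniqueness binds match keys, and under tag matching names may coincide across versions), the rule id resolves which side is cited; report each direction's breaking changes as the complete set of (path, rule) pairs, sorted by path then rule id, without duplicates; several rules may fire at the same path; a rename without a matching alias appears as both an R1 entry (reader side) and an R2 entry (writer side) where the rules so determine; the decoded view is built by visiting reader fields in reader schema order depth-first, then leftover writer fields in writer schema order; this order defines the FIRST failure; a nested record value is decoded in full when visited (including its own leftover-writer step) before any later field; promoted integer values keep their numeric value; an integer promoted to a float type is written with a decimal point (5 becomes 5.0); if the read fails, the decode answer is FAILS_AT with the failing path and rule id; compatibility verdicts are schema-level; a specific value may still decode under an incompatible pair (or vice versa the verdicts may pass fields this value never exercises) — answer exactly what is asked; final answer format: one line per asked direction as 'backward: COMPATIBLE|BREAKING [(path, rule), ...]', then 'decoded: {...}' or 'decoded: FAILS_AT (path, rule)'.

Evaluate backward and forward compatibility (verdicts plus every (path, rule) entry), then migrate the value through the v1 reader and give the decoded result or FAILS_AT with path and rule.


backward: COMPATIBLE []; forward: BREAKING [(duration, R3), (id, R2)]; decoded: {"status": "RED", "verified": true, "archived": false, "balance": null, "duration": null}

arrows below run writer -> reader for Ticket
backward for Ticket (reader v2, writer v1):
  Channel -> Channel, writer required: kind aligns to status
  id has no writer counterpart
  bool -> bool, writer required: verified aligns to verified
  bool -> bool, writer required: archived aligns to archived
  int64 -> float64, writer optional: duration aligns to duration
  leftover writer field: balance
  nothing fires on Ticket: backward is COMPATIBLE
forward for Ticket (reader v1, writer v2):
  Channel -> Channel, writer required: status aligns to kind
  bool -> bool, writer required: verified aligns to verified
  bool -> bool, writer required: archived aligns to archived
  balance has no writer counterpart
  float64 -> int64, writer optional: duration aligns to duration
  leftover writer field: id
  rule R3 violated at duration
  rule R2 violated at id
  forward on Ticket therefore BREAKING (2)
migrating the Ticket value to v1:
  status := "RED" (from writer kind)
  verified := true
  archived := false
  balance := null (not supplied -> null)
  duration := null (not supplied -> null)
  => decoded: {"status": "RED", "verified": true, "archived": false, "balance": null, "duration": null}


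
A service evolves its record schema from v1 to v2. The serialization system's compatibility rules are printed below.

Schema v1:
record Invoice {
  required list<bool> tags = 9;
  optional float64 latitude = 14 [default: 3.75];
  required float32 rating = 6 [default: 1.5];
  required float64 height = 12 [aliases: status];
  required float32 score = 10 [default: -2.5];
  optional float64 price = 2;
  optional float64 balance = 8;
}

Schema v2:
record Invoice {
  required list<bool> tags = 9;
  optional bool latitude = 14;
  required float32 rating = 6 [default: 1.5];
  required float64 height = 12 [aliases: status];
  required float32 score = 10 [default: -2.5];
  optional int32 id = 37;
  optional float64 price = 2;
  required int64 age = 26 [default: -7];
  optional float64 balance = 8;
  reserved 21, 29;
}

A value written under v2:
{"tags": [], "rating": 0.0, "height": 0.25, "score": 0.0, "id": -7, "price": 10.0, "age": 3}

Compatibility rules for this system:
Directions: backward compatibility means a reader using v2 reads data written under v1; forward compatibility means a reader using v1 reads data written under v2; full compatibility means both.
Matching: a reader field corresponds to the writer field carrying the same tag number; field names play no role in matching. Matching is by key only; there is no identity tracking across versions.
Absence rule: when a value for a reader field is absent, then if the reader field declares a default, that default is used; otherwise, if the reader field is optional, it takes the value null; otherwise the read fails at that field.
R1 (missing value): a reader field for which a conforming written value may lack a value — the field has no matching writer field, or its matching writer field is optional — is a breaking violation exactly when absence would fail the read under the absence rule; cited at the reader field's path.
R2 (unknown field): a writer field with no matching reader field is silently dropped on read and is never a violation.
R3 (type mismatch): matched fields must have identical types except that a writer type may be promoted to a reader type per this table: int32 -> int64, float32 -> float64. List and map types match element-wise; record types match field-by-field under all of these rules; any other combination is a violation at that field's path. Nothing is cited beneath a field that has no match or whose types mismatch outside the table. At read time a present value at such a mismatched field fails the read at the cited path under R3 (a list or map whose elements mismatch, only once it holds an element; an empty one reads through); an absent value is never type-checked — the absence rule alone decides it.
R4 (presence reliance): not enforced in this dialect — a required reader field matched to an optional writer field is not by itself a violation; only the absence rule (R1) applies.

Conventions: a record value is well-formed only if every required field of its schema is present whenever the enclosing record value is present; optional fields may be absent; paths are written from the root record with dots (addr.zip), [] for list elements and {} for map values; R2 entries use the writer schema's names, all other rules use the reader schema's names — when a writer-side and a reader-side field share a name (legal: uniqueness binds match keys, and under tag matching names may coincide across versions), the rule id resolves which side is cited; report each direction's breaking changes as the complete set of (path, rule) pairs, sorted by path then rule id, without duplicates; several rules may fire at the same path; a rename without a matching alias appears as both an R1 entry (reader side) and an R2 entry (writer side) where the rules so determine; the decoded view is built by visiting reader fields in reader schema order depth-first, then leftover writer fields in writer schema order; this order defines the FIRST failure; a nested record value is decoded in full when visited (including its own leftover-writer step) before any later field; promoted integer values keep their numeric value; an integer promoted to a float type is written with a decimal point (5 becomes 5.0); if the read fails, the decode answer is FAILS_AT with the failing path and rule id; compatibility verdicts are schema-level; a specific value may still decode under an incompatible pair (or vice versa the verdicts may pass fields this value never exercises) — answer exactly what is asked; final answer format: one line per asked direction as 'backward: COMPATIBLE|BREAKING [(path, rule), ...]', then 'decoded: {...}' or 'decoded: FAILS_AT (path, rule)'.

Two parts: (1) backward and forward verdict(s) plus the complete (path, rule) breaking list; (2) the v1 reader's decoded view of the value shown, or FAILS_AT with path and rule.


arrows below run writer -> reader for Invoice
checking backward for Invoice: reader v2 against writer v1:
  tags: list<bool> -> list<bool>, writer required; from tags
  latitude: float64 -> bool, writer optional; from latitude
  rating: float32 -> float32, writer required; from rating
  height: float64 -> float64, writer required; from height
  score: float32 -> float32, writer required; from score
  id: no writer match
  price: float64 -> float64, writer optional; from price
  age: no writer match
  balance: float64 -> float64, writer optional; from balance
  violation R3 at latitude
  backward on Invoice therefore BREAKING (1)
checking forward for Invoice: reader v1 against writer v2:
  tags: list<bool> -> list<bool>, writer required; from tags
  latitude: bool -> float64, writer optional; from latitude
  rating: float32 -> float32, writer required; from rating
  height: float64 -> float64, writer required; from height
  score: float32 -> float32, writer required; from score
  price: float64 -> float64, writer optional; from price
  balance: float64 -> float64, writer optional; from balance
  writer id: unknown to reader
  writer age: unknown to reader
  violation R3 at latitude
  forward on Invoice therefore BREAKING (1)
migrating the Invoice value to v1:
  tags := []
  latitude := 3.75 (missing; default applied)
  rating := 0.0
  height := 0.25
  score := 0.0
  price := 10.0
  balance := null (missing; optional => null)
  writer id: no reader field; dropped
  writer age: no reader field; dropped
  => decoded: {"tags": [], "latitude": 3.75, "rating": 0.0, "height": 0.25, "score": 0.0, "price": 10.0, "balance": null}

backward: BREAKING [(latitude, R3)]; forward: BREAKING [(latitude, R3)]; decoded: {"tags": [], "latitude": 3.75, "rating": 0.0, "height": 0.25, "score": 0.0, "price": 10.0, "balance": null}


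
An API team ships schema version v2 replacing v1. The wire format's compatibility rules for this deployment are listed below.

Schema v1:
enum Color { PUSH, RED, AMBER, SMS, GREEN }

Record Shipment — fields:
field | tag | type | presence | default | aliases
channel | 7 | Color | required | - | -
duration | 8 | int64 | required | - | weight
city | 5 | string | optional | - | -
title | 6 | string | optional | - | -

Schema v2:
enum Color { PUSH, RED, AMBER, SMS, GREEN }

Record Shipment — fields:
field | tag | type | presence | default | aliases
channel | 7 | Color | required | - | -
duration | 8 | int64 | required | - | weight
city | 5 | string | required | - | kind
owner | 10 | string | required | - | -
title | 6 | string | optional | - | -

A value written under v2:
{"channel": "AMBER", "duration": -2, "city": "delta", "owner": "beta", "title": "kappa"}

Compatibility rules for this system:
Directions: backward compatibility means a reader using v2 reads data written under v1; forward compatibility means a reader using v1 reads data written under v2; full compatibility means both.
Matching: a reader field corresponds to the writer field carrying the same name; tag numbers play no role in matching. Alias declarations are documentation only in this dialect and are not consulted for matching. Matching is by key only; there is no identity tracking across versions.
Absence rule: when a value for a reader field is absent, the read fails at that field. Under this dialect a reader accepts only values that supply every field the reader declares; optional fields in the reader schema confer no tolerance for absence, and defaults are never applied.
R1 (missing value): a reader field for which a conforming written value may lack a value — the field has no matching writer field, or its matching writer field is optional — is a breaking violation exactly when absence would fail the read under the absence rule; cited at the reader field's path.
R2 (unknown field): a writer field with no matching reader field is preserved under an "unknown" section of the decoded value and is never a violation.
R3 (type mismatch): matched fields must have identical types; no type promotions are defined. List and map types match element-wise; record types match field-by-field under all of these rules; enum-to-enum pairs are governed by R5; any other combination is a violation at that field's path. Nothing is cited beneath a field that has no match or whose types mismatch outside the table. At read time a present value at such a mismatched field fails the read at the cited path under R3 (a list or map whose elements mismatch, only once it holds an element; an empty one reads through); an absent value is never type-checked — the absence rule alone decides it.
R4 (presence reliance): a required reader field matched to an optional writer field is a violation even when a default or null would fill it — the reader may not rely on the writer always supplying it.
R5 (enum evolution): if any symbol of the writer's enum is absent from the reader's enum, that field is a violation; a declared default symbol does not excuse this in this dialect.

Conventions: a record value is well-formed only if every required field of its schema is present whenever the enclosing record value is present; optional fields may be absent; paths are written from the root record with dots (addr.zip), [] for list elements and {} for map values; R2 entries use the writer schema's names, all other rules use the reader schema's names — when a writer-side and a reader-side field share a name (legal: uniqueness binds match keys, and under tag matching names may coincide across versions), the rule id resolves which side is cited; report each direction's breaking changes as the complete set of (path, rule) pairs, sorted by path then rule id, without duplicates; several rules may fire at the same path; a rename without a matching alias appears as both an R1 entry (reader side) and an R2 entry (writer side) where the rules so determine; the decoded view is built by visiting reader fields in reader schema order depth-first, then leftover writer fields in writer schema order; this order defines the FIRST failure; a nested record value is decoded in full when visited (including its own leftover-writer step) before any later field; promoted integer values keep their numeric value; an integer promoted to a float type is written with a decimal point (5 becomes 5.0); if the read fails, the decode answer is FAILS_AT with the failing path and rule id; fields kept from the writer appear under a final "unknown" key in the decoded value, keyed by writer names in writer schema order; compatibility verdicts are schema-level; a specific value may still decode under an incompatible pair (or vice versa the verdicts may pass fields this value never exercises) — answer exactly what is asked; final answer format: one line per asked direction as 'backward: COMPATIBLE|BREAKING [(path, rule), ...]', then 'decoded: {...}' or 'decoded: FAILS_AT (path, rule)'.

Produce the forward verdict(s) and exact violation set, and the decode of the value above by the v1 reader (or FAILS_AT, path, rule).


forward: BREAKING [(title, R1)]; decoded: {"channel": "AMBER", "duration": -2, "city": "delta", "title": "kappa", "unknown": {"owner": "beta"}}

each type pair in Shipment: writer, then reader
forward analysis of Shipment with v1 as reader and v2 as writer:
  channel: Color -> Color, writer required; from channel
  duration: int64 -> int64, writer required; from duration
  city: string -> string, writer required; from city
  title: string -> string, writer optional; from title
  leftover writer field: owner
  violation R1 at title
  => forward: BREAKING (1)
migrating the Shipment value to v1:
  channel := "AMBER"
  duration := -2
  city := "delta"
  title := "kappa"
  writer owner: kept under "unknown"
  => decoded: {"channel": "AMBER", "duration": -2, "city": "delta", "title": "kappa", "unknown": {"owner": "beta"}}


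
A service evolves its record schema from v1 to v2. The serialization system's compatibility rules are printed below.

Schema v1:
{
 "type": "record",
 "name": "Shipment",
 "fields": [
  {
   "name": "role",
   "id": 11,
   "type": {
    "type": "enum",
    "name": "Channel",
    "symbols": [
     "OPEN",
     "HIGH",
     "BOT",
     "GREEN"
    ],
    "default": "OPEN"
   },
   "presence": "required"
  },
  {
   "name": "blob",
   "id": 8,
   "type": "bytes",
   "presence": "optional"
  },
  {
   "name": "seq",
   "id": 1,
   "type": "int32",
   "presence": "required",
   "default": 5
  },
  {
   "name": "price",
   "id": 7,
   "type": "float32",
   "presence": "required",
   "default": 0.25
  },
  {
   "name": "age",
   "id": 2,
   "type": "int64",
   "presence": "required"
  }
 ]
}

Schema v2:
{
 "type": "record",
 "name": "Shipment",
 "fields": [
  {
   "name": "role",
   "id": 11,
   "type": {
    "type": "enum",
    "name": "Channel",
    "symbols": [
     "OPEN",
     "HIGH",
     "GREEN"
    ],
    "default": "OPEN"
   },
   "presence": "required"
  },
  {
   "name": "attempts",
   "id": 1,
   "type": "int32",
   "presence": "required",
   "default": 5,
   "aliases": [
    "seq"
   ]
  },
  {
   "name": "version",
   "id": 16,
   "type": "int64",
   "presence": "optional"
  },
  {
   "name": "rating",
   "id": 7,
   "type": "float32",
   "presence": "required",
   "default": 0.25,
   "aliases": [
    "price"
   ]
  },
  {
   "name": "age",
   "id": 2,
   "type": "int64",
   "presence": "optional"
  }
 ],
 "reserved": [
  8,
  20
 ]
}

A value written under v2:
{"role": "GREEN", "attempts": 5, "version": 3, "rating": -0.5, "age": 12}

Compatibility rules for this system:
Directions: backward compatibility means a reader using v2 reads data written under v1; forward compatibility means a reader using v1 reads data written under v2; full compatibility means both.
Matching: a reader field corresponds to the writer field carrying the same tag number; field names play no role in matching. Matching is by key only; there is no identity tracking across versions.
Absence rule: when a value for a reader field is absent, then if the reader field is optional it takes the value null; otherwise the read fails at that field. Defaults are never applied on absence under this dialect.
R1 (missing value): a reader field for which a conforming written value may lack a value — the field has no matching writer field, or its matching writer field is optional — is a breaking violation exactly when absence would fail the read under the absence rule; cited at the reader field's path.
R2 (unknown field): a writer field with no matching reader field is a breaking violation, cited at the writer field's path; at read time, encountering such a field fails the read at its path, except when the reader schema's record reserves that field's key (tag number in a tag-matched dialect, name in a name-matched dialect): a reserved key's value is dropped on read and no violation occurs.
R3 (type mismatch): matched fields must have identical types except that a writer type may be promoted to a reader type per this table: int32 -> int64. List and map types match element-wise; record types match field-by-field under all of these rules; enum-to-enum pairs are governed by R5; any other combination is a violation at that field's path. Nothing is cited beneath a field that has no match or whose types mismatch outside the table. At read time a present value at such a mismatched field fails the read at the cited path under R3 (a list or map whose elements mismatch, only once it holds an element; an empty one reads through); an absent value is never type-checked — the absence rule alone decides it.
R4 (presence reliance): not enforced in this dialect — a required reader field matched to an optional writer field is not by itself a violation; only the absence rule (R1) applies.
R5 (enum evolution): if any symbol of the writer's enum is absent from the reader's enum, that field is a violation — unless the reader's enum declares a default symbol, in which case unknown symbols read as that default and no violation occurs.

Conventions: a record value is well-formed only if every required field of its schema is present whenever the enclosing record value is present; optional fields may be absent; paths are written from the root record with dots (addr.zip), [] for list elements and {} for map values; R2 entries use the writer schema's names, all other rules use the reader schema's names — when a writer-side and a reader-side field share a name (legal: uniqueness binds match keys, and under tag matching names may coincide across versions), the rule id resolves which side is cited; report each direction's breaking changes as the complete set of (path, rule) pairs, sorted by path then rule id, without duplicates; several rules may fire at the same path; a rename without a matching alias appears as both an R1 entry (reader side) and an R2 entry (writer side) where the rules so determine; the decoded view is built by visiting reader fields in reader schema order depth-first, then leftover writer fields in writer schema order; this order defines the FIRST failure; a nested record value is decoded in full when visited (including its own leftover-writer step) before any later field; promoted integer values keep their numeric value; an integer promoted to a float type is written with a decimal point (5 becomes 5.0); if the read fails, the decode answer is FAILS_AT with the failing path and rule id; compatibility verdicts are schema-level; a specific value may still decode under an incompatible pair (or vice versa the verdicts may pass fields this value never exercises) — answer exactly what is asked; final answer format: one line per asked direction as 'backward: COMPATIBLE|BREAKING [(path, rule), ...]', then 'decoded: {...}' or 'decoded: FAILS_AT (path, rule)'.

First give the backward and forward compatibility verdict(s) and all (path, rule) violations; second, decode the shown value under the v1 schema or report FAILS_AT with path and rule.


the writer's type comes first in each Shipment pair
backward pass over Shipment, reader schema v2, writer schema v1:
  role <- role (Channel -> Channel, writer required)
  attempts <- seq (int32 -> int32, writer required)
  no writer field matches reader version
  rating <- price (float32 -> float32, writer required)
  age <- age (int64 -> int64, writer required)
  blob (writer side), unknown to reader
  nothing fires on Shipment: backward is COMPATIBLE
forward pass over Shipment, reader schema v1, writer schema v2:
  role <- role (Channel -> Channel, writer required)
  no writer field matches reader blob
  seq <- attempts (int32 -> int32, writer required)
  price <- rating (float32 -> float32, writer required)
  age <- age (int64 -> int64, writer optional)
  version (writer side), unknown to reader
  violation R1 at age
  violation R2 at version
  => forward: BREAKING (2)
decoding the Shipment value with the v1 reader:
  role := "GREEN"
  blob := null (not supplied -> null)
  seq := 5 (from writer attempts)
  price := -0.5 (from writer rating)
  age := 12
  read fails at version under R2 (unknown field)
  => FAILS_AT (version, R2)

backward: COMPATIBLE []; forward: BREAKING [(age, R1), (version, R2)]; decoded: FAILS_AT (version, R2)
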